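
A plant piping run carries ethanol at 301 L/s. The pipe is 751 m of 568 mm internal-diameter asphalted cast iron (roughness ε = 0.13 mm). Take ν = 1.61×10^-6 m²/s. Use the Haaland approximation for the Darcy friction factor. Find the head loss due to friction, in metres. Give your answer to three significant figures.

h_f ≈ 1.50 m

V = 4Q/(πD²) = 4·0.301/(π·0.568²) = 1.188 m/s
Re = VD/ν = 1.188·0.568/1.61×10^-6 = 4.19×10^5 → turbulent
ε/D = 0.13/568 = 2.29×10^-4
Haaland: f = 0.01578
h_f = f(L/D)V²/(2g) = 0.01578·(751/0.568)·1.188²/(2·9.81) = 1.500 m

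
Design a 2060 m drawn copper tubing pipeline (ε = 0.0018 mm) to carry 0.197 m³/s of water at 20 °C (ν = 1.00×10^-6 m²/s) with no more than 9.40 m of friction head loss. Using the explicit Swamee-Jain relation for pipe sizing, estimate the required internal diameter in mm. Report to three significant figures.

Swamee-Jain (Type III): D = 0.66·[ε^1.25·(LQ²/(gh_f))^4.75 + ν·Q^9.4·(L/(gh_f))^5.2]^0.04
LQ²/(gh_f) = 0.8670; L/(gh_f) = 22.34
Term 1 = ε^1.25·(…)^4.75 = 3.35×10^-8; Term 2 = ν·Q^9.4·(…)^5.2 = 2.42×10^-6
D = 0.66·(3.35×10^-8 + 2.42×10^-6)^0.04 = 0.3936 m = 394 mm
Check: V = 1.62 m/s, Re = 6.37×10^5, f = 0.01263, h_f = 8.82 m ≈ 9.40 m ✓

D ≈ 394 mm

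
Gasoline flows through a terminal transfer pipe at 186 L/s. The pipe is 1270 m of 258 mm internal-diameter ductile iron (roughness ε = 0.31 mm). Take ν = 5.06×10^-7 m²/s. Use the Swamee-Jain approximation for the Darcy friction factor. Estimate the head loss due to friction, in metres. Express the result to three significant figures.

h_f ≈ 65.9 m

V = 4Q/(πD²) = 4·0.186/(π·0.258²) = 3.558 m/s
Re = VD/ν = 3.558·0.258/5.06×10^-7 = 1.81×10^6 → turbulent
ε/D = 0.31/258 = 0.00120
Swamee-Jain: f = 0.02075
h_f = f(L/D)V²/(2g) = 0.02075·(1270/0.258)·3.558²/(2·9.81) = 65.90 m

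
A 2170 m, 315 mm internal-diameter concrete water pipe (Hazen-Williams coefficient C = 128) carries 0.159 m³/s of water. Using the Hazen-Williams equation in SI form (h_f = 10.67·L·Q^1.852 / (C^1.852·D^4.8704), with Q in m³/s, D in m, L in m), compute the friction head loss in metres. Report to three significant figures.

h_f ≈ 26.7 m

h_f = 10.67·2170·0.159^1.852 / (128^1.852·0.315^4.8704) = 26.70 m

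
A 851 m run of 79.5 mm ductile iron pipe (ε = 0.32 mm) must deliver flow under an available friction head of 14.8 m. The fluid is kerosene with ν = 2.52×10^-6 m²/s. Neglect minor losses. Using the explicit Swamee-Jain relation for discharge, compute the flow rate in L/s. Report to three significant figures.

Q ≈ 4.59 L/s

Swamee-Jain (Type II): Q = -0.965·√(gD⁵h_f/L)·ln[ε/(3.7D) + √(3.17ν²L/(gD³h_f))]
√(gD⁵h_f/L) = √(9.81·0.0795⁵·14.8/851) = 7.361×10^-4
ε/(3.7D) = 0.00109; √(3.17ν²L/(gD³h_f)) = 4.85×10^-4
Q = -0.965·7.361×10^-4·ln(0.001572) = 0.004585 m³/s
Check: V = 0.924 m/s, Re = 2.91×10^4, f = 0.03222, h_f = 15.0 m ≈ 14.8 m ✓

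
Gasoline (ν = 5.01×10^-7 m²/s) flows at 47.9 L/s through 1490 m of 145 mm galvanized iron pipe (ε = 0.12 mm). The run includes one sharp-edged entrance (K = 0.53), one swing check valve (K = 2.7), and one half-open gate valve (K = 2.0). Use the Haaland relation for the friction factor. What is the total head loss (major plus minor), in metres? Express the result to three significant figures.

V = 4Q/(πD²) = 2.901 m/s; V²/2g = 0.4289 m
Re = 8.40×10^5, ε/D = 8.28×10^-4 → f = 0.01916 (Haaland)
Major: h_f = f(L/D)·V²/2g = 0.01916·10276·0.4289 = 84.44 m
Minor: ΣK = 5.23; h_m = ΣK·V²/2g = 2.243 m
Total H_L = 84.44 + 2.243 = 86.68 m

H_L ≈ 86.7 m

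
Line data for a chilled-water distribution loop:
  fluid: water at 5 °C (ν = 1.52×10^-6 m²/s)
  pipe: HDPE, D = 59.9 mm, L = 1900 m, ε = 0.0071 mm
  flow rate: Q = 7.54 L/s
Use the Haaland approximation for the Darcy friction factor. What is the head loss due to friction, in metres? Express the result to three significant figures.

V = 4Q/(πD²) = 4·0.00754/(π·0.0599²) = 2.676 m/s
Re = VD/ν = 2.676·0.0599/1.52×10^-6 = 1.05×10^5 → turbulent
ε/D = 0.0071/59.9 = 1.19×10^-4
Haaland: f = 0.01817
h_f = f(L/D)V²/(2g) = 0.01817·(1900/0.0599)·2.676²/(2·9.81) = 210.4 m

h_f ≈ 210 m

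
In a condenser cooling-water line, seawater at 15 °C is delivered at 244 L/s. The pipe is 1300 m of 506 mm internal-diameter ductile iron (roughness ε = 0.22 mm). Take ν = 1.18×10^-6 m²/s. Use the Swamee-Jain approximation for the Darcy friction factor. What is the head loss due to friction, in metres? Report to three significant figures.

h_f ≈ 3.34 m

V = 4Q/(πD²) = 4·0.244/(π·0.506²) = 1.213 m/s
Re = VD/ν = 1.213·0.506/1.18×10^-6 = 5.20×10^5 → turbulent
ε/D = 0.22/506 = 4.35×10^-4
Swamee-Jain: f = 0.01732
h_f = f(L/D)V²/(2g) = 0.01732·(1300/0.506)·1.213²/(2·9.81) = 3.339 m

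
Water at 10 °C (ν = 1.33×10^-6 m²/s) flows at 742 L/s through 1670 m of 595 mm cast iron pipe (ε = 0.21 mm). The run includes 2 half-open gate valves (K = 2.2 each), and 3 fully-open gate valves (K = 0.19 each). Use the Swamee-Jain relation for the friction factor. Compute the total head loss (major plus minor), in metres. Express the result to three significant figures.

H_L ≈ 18.2 m

V = 4Q/(πD²) = 2.669 m/s; V²/2g = 0.3630 m
Re = 1.19×10^6, ε/D = 3.53×10^-4 → f = 0.01611 (Swamee-Jain)
Major: h_f = f(L/D)·V²/2g = 0.01611·2807·0.3630 = 16.41 m
Minor: ΣK = 4.97; h_m = ΣK·V²/2g = 1.804 m
Total H_L = 16.41 + 1.804 = 18.21 m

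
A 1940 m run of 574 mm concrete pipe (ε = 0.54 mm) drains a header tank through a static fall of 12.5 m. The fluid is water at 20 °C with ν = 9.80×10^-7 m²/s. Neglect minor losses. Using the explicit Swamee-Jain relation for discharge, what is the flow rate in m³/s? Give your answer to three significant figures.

Q ≈ 0.498 m³/s

Swamee-Jain (Type II): Q = -0.965·√(gD⁵h_f/L)·ln[ε/(3.7D) + √(3.17ν²L/(gD³h_f))]
√(gD⁵h_f/L) = √(9.81·0.574⁵·12.5/1940) = 0.06276
ε/(3.7D) = 2.54×10^-4; √(3.17ν²L/(gD³h_f)) = 1.60×10^-5
Q = -0.965·0.06276·ln(2.702×10^-4) = 0.4976 m³/s
Check: V = 1.92 m/s, Re = 1.13×10^6, f = 0.01972, h_f = 12.6 m ≈ 12.5 m ✓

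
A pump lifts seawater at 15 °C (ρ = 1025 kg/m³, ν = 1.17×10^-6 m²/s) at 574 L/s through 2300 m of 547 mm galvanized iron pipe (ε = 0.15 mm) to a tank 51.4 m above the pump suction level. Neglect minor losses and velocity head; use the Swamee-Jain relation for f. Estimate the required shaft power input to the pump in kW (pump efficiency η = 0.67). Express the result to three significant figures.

P_shaft ≈ 613 kW

V = 4Q/(πD²) = 2.443 m/s; Re = 1.14×10^6; ε/D = 2.74×10^-4; f = 0.01543
h_f = f(L/D)V²/2g = 19.73 m
Total head H = z + h_f = 51.4 + 19.73 = 71.13 m
P_hyd = ρgQH = 1025·9.81·0.574·71.13 = 410.5 kW
P_shaft = P_hyd/η = 410.5/0.67 = 612.8 kW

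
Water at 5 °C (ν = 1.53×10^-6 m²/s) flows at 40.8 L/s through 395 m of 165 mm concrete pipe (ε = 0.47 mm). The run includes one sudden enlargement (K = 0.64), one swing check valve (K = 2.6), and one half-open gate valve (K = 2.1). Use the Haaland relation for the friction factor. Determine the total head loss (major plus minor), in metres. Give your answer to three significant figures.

V = 4Q/(πD²) = 1.908 m/s; V²/2g = 0.1856 m
Re = 2.06×10^5, ε/D = 0.00285 → f = 0.02644 (Haaland)
Major: h_f = f(L/D)·V²/2g = 0.02644·2394·0.1856 = 11.75 m
Minor: ΣK = 5.34; h_m = ΣK·V²/2g = 0.9909 m
Total H_L = 11.75 + 0.9909 = 12.74 m

H_L ≈ 12.7 m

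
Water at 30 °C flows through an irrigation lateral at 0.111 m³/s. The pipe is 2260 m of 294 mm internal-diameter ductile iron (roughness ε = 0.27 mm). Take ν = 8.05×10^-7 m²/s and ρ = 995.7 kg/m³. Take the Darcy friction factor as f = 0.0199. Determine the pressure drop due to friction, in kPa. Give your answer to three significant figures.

V = 4Q/(πD²) = 4·0.111/(π·0.294²) = 1.635 m/s
h_f = f(L/D)V²/(2g) = 0.01990·(2260/0.294)·1.635²/(2·9.81) = 20.84 m
Δp = ρg·h_f = 995.7·9.81·20.84 = 203.6 kPa

Δp ≈ 204 kPa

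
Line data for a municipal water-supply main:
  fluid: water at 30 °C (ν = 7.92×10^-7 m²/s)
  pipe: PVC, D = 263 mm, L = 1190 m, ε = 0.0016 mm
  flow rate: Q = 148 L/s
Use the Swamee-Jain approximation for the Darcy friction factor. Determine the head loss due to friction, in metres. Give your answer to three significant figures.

V = 4Q/(πD²) = 4·0.148/(π·0.263²) = 2.724 m/s
Re = VD/ν = 2.724·0.263/7.92×10^-7 = 9.05×10^5 → turbulent
ε/D = 0.0016/263 = 6.08×10^-6
Swamee-Jain: f = 0.01195
h_f = f(L/D)V²/(2g) = 0.01195·(1190/0.263)·2.724²/(2·9.81) = 20.45 m

h_f ≈ 20.5 m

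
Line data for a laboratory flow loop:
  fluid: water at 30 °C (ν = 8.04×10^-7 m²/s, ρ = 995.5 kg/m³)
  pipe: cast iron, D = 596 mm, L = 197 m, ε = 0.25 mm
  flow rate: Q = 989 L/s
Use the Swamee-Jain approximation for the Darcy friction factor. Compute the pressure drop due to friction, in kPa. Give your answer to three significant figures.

V = 4Q/(πD²) = 4·0.989/(π·0.596²) = 3.545 m/s
Re = VD/ν = 3.545·0.596/8.04×10^-7 = 2.63×10^6 → turbulent
ε/D = 0.25/596 = 4.19×10^-4
Swamee-Jain: f = 0.01635
h_f = f(L/D)V²/(2g) = 0.01635·(197/0.596)·3.545²/(2·9.81) = 3.462 m
Δp = ρg·h_f = 995.5·9.81·3.462 = 33.81 kPa

Δp ≈ 33.8 kPa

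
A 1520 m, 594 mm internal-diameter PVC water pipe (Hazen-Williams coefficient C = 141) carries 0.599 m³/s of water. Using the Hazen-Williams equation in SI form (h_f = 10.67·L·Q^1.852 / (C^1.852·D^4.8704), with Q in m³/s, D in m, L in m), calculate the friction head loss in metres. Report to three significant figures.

h_f = 10.67·1520·0.599^1.852 / (141^1.852·0.594^4.8704) = 8.302 m

h_f ≈ 8.30 m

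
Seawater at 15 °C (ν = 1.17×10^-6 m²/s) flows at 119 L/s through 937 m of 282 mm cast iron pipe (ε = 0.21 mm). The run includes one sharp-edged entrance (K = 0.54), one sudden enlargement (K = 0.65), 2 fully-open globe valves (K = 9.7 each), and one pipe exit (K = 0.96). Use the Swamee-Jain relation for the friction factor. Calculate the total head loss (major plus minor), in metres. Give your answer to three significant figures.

H_L ≈ 15.8 m

V = 4Q/(πD²) = 1.905 m/s; V²/2g = 0.1850 m
Re = 4.59×10^5, ε/D = 7.45×10^-4 → f = 0.01922 (Swamee-Jain)
Major: h_f = f(L/D)·V²/2g = 0.01922·3323·0.1850 = 11.81 m
Minor: ΣK = 21.5; h_m = ΣK·V²/2g = 3.987 m
Total H_L = 11.81 + 3.987 = 15.80 m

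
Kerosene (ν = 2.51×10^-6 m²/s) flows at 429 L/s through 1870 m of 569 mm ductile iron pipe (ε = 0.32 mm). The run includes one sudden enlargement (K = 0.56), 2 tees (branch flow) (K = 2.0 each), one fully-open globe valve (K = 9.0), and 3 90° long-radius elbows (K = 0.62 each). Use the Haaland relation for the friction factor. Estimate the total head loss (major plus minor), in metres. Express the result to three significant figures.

V = 4Q/(πD²) = 1.687 m/s; V²/2g = 0.1451 m
Re = 3.82×10^5, ε/D = 5.62×10^-4 → f = 0.01818 (Haaland)
Major: h_f = f(L/D)·V²/2g = 0.01818·3286·0.1451 = 8.668 m
Minor: ΣK = 15.4; h_m = ΣK·V²/2g = 2.237 m
Total H_L = 8.668 + 2.237 = 10.91 m

H_L ≈ 10.9 m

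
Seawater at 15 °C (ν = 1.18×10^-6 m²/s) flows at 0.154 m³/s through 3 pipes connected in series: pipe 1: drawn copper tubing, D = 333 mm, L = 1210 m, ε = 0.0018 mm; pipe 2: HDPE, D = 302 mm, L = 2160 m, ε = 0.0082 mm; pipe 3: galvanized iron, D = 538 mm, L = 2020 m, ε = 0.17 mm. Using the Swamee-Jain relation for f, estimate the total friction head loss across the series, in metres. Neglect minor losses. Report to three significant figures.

Pipe 1: V = 1.768 m/s, Re = 4.99×10^5, ε/D = 5.41×10^-6, f = 0.01318, h_1 = f(L/D)V²/2g = 7.634 m
Pipe 2: V = 2.150 m/s, Re = 5.50×10^5, ε/D = 2.72×10^-5, f = 0.01332, h_2 = f(L/D)V²/2g = 22.44 m
Pipe 3: V = 0.6774 m/s, Re = 3.09×10^5, ε/D = 3.16×10^-4, f = 0.01713, h_3 = f(L/D)V²/2g = 1.504 m
Series → Q common, losses add: H = Σh = 31.57 m

H ≈ 31.6 m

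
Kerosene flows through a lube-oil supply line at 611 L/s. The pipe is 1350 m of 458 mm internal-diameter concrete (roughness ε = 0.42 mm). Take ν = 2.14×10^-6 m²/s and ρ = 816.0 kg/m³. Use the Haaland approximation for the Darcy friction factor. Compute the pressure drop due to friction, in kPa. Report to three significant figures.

Δp ≈ 325 kPa

V = 4Q/(πD²) = 4·0.611/(π·0.458²) = 3.709 m/s
Re = VD/ν = 3.709·0.458/2.14×10^-6 = 7.94×10^5 → turbulent
ε/D = 0.42/458 = 9.17×10^-4
Haaland: f = 0.01962
h_f = f(L/D)V²/(2g) = 0.01962·(1350/0.458)·3.709²/(2·9.81) = 40.55 m
Δp = ρg·h_f = 816.0·9.81·40.55 = 324.6 kPa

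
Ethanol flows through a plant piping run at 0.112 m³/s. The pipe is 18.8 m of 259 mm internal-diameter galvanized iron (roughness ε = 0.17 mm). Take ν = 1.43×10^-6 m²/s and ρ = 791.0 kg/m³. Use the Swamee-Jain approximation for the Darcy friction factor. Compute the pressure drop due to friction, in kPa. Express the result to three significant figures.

V = 4Q/(πD²) = 4·0.112/(π·0.259²) = 2.126 m/s
Re = VD/ν = 2.126·0.259/1.43×10^-6 = 3.85×10^5 → turbulent
ε/D = 0.17/259 = 6.56×10^-4
Swamee-Jain: f = 0.01891
h_f = f(L/D)V²/(2g) = 0.01891·(18.8/0.259)·2.126²/(2·9.81) = 0.3162 m
Δp = ρg·h_f = 791.0·9.81·0.3162 = 2.454 kPa

Δp ≈ 2.45 kPa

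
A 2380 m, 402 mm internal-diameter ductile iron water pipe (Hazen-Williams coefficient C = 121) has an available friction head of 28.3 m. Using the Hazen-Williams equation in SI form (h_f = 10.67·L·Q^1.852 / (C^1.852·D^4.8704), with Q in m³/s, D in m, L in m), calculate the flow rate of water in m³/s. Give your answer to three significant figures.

Rearranging: Q = [h_f·C^1.852·D^4.8704 / (10.67·L)]^(1/1.852)
Q = [28.3·121^1.852·0.402^4.8704 / (10.67·2380)]^0.540 = 0.2802 m³/s

Q ≈ 0.280 m³/s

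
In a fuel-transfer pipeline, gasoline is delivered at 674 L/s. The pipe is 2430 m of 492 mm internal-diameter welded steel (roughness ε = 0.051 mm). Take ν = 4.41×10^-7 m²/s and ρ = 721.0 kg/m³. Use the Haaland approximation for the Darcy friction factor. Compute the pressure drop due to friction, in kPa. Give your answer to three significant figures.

V = 4Q/(πD²) = 4·0.674/(π·0.492²) = 3.545 m/s
Re = VD/ν = 3.545·0.492/4.41×10^-7 = 3.96×10^6 → turbulent
ε/D = 0.051/492 = 1.04×10^-4
Haaland: f = 0.01247
h_f = f(L/D)V²/(2g) = 0.01247·(2430/0.492)·3.545²/(2·9.81) = 39.45 m
Δp = ρg·h_f = 721.0·9.81·39.45 = 279.0 kPa

Δp ≈ 279 kPa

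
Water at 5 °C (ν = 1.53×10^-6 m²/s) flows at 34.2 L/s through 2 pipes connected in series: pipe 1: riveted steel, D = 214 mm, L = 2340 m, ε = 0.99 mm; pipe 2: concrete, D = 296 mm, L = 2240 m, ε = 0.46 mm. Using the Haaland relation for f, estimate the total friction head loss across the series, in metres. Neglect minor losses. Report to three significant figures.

H ≈ 17.6 m

Pipe 1: V = 0.9508 m/s, Re = 1.33×10^5, ε/D = 0.00463, f = 0.03040, h_1 = f(L/D)V²/2g = 15.32 m
Pipe 2: V = 0.4970 m/s, Re = 9.62×10^4, ε/D = 0.00155, f = 0.02380, h_2 = f(L/D)V²/2g = 2.267 m
Series → Q common, losses add: H = Σh = 17.59 m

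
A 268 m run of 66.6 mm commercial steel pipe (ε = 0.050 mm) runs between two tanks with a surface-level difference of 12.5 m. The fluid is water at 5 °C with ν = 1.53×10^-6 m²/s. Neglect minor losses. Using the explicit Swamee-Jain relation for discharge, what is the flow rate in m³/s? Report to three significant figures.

Swamee-Jain (Type II): Q = -0.965·√(gD⁵h_f/L)·ln[ε/(3.7D) + √(3.17ν²L/(gD³h_f))]
√(gD⁵h_f/L) = √(9.81·0.0666⁵·12.5/268) = 7.743×10^-4
ε/(3.7D) = 2.03×10^-4; √(3.17ν²L/(gD³h_f)) = 2.34×10^-4
Q = -0.965·7.743×10^-4·ln(4.372×10^-4) = 0.005780 m³/s
Check: V = 1.66 m/s, Re = 7.22×10^4, f = 0.02227, h_f = 12.6 m ≈ 12.5 m ✓

Q ≈ 0.00578 m³/s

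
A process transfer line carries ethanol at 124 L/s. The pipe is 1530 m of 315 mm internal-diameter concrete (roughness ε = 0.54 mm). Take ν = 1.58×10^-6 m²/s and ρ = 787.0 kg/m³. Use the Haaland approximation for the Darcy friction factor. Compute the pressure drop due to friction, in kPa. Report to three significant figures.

V = 4Q/(πD²) = 4·0.124/(π·0.315²) = 1.591 m/s
Re = VD/ν = 1.591·0.315/1.58×10^-6 = 3.17×10^5 → turbulent
ε/D = 0.54/315 = 0.00171
Haaland: f = 0.02309
h_f = f(L/D)V²/(2g) = 0.02309·(1530/0.315)·1.591²/(2·9.81) = 14.47 m
Δp = ρg·h_f = 787.0·9.81·14.47 = 111.7 kPa

Δp ≈ 112 kPa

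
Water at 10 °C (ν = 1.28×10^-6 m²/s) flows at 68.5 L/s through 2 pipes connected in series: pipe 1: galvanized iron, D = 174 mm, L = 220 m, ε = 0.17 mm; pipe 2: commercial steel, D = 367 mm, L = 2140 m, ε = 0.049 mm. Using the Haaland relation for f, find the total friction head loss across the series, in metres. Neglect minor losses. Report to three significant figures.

H ≈ 12.9 m

Pipe 1: V = 2.881 m/s, Re = 3.92×10^5, ε/D = 9.77×10^-4, f = 0.02023, h_1 = f(L/D)V²/2g = 10.82 m
Pipe 2: V = 0.6475 m/s, Re = 1.86×10^5, ε/D = 1.34×10^-4, f = 0.01661, h_2 = f(L/D)V²/2g = 2.070 m
Series → Q common, losses add: H = Σh = 12.89 m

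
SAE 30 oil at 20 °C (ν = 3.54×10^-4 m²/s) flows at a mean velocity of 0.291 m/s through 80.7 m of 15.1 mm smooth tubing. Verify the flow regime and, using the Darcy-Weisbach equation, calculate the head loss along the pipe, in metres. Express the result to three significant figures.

h_f ≈ 119 m

Re = VD/ν = 0.291·0.01510/3.54×10^-4 = 12.4 → laminar (Re < 2300)
f = 64/Re = 5.156
h_f = f(L/D)V²/(2g) = 5.156·(80.7/0.01510)·0.291²/(2·9.81) = 118.9 m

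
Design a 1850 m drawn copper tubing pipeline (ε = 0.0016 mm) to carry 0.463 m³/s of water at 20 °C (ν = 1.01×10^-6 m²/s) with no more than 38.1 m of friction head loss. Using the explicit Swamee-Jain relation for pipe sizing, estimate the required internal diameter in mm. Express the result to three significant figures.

D ≈ 397 mm

Swamee-Jain (Type III): D = 0.66·[ε^1.25·(LQ²/(gh_f))^4.75 + ν·Q^9.4·(L/(gh_f))^5.2]^0.04
LQ²/(gh_f) = 1.061; L/(gh_f) = 4.950
Term 1 = ε^1.25·(…)^4.75 = 7.54×10^-8; Term 2 = ν·Q^9.4·(…)^5.2 = 2.97×10^-6
D = 0.66·(7.54×10^-8 + 2.97×10^-6)^0.04 = 0.3971 m = 397 mm
Check: V = 3.74 m/s, Re = 1.47×10^6, f = 0.01102, h_f = 36.6 m ≈ 38.1 m ✓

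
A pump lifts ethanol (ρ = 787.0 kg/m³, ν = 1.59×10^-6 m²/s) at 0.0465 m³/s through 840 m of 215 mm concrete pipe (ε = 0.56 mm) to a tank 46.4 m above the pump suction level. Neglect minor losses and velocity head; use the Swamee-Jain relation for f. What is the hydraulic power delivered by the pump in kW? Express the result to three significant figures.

P_hyd ≈ 19.7 kW

V = 4Q/(πD²) = 1.281 m/s; Re = 1.73×10^5; ε/D = 0.00260; f = 0.02620
h_f = f(L/D)V²/2g = 8.559 m
Total head H = z + h_f = 46.4 + 8.559 = 54.96 m
P_hyd = ρgQH = 787.0·9.81·0.0465·54.96 = 19.73 kW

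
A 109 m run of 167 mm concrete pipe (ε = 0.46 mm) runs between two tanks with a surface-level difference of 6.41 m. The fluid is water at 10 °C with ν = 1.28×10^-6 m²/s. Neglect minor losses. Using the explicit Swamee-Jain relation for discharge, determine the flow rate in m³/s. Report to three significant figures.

Swamee-Jain (Type II): Q = -0.965·√(gD⁵h_f/L)·ln[ε/(3.7D) + √(3.17ν²L/(gD³h_f))]
√(gD⁵h_f/L) = √(9.81·0.167⁵·6.41/109) = 0.008656
ε/(3.7D) = 7.44×10^-4; √(3.17ν²L/(gD³h_f)) = 4.40×10^-5
Q = -0.965·0.008656·ln(7.884×10^-4) = 0.05969 m³/s
Check: V = 2.73 m/s, Re = 3.56×10^5, f = 0.02609, h_f = 6.44 m ≈ 6.41 m ✓

Q ≈ 0.0597 m³/s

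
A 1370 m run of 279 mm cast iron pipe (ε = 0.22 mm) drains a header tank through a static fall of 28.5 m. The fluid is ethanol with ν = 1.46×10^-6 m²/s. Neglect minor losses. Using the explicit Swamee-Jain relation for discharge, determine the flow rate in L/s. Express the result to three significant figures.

Q ≈ 149 L/s

Swamee-Jain (Type II): Q = -0.965·√(gD⁵h_f/L)·ln[ε/(3.7D) + √(3.17ν²L/(gD³h_f))]
√(gD⁵h_f/L) = √(9.81·0.279⁵·28.5/1370) = 0.01857
ε/(3.7D) = 2.13×10^-4; √(3.17ν²L/(gD³h_f)) = 3.90×10^-5
Q = -0.965·0.01857·ln(2.522×10^-4) = 0.1485 m³/s
Check: V = 2.43 m/s, Re = 4.64×10^5, f = 0.01943, h_f = 28.7 m ≈ 28.5 m ✓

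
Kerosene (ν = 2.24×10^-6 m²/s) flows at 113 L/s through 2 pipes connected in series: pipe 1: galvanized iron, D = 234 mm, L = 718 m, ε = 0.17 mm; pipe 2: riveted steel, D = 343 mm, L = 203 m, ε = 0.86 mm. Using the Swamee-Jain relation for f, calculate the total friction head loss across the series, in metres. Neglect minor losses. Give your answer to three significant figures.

Pipe 1: V = 2.628 m/s, Re = 2.74×10^5, ε/D = 7.26×10^-4, f = 0.01962, h_1 = f(L/D)V²/2g = 21.19 m
Pipe 2: V = 1.223 m/s, Re = 1.87×10^5, ε/D = 0.00251, f = 0.02589, h_2 = f(L/D)V²/2g = 1.168 m
Series → Q common, losses add: H = Σh = 22.35 m

H ≈ 22.4 m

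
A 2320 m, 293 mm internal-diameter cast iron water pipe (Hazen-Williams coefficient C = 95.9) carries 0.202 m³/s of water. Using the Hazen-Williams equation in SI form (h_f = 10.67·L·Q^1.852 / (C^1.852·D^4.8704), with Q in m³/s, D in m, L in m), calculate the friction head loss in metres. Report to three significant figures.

h_f ≈ 108 m

h_f = 10.67·2320·0.202^1.852 / (95.9^1.852·0.293^4.8704) = 108.0 m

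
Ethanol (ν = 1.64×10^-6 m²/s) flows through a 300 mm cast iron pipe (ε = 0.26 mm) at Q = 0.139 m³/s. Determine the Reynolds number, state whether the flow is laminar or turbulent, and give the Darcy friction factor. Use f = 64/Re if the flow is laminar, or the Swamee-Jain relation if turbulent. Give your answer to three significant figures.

Re ≈ 3.60×10^5; turbulent; f ≈ 0.0200

V = 4Q/(πD²) = 1.966 m/s
Re = VD/ν = 1.966·0.300/1.64×10^-6 = 3.60×10^5
Re > 4000 → turbulent; ε/D = 8.67×10^-4
Swamee-Jain: f = 0.02000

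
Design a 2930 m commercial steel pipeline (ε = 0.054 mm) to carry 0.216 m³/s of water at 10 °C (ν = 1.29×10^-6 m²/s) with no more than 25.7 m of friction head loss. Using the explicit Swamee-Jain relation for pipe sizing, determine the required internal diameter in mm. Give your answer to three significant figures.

Swamee-Jain (Type III): D = 0.66·[ε^1.25·(LQ²/(gh_f))^4.75 + ν·Q^9.4·(L/(gh_f))^5.2]^0.04
LQ²/(gh_f) = 0.5422; L/(gh_f) = 11.62
Term 1 = ε^1.25·(…)^4.75 = 2.53×10^-7; Term 2 = ν·Q^9.4·(…)^5.2 = 2.48×10^-7
D = 0.66·(2.53×10^-7 + 2.48×10^-7)^0.04 = 0.3694 m = 369 mm
Check: V = 2.02 m/s, Re = 5.77×10^5, f = 0.01477, h_f = 24.3 m ≈ 25.7 m ✓

D ≈ 369 mm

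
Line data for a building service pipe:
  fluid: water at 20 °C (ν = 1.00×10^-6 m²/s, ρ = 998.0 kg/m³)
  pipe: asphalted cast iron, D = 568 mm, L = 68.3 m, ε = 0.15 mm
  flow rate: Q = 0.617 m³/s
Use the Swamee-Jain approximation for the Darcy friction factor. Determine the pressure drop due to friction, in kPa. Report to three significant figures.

Δp ≈ 5.41 kPa

V = 4Q/(πD²) = 4·0.617/(π·0.568²) = 2.435 m/s
Re = VD/ν = 2.435·0.568/1.00×10^-6 = 1.38×10^6 → turbulent
ε/D = 0.15/568 = 2.64×10^-4
Swamee-Jain: f = 0.01522
h_f = f(L/D)V²/(2g) = 0.01522·(68.3/0.568)·2.435²/(2·9.81) = 0.5529 m
Δp = ρg·h_f = 998.0·9.81·0.5529 = 5.414 kPa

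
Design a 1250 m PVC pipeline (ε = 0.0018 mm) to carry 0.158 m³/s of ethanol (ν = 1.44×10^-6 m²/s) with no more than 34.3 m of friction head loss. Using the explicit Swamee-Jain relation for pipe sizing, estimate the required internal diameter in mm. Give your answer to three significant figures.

D ≈ 253 mm

Swamee-Jain (Type III): D = 0.66·[ε^1.25·(LQ²/(gh_f))^4.75 + ν·Q^9.4·(L/(gh_f))^5.2]^0.04
LQ²/(gh_f) = 0.09274; L/(gh_f) = 3.715
Term 1 = ε^1.25·(…)^4.75 = 8.20×10^-13; Term 2 = ν·Q^9.4·(…)^5.2 = 3.89×10^-11
D = 0.66·(8.20×10^-13 + 3.89×10^-11)^0.04 = 0.2532 m = 253 mm
Check: V = 3.14 m/s, Re = 5.52×10^5, f = 0.01299, h_f = 32.2 m ≈ 34.3 m ✓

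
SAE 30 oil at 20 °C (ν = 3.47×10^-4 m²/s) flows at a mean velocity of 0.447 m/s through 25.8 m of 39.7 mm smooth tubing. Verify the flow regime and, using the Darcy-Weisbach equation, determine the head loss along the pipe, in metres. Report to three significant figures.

Re = VD/ν = 0.447·0.03970/3.47×10^-4 = 51.1 → laminar (Re < 2300)
f = 64/Re = 1.251
h_f = f(L/D)V²/(2g) = 1.251·(25.8/0.03970)·0.447²/(2·9.81) = 8.282 m

h_f ≈ 8.28 m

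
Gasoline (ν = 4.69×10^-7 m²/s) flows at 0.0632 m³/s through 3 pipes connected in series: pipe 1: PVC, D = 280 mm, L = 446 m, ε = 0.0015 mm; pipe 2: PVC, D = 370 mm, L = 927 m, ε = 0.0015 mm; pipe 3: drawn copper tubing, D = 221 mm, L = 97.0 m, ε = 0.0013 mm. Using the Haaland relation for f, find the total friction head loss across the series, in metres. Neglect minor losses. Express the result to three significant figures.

H ≈ 2.41 m

Pipe 1: V = 1.026 m/s, Re = 6.13×10^5, ε/D = 5.36×10^-6, f = 0.01267, h_1 = f(L/D)V²/2g = 1.083 m
Pipe 2: V = 0.5878 m/s, Re = 4.64×10^5, ε/D = 4.05×10^-6, f = 0.01328, h_2 = f(L/D)V²/2g = 0.5860 m
Pipe 3: V = 1.648 m/s, Re = 7.76×10^5, ε/D = 5.88×10^-6, f = 0.01218, h_3 = f(L/D)V²/2g = 0.7397 m
Series → Q common, losses add: H = Σh = 2.409 m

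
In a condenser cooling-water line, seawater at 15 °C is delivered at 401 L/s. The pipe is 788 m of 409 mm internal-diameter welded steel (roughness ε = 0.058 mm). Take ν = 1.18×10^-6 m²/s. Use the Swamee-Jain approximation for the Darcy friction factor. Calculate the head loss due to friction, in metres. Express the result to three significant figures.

h_f ≈ 12.8 m

V = 4Q/(πD²) = 4·0.401/(π·0.409²) = 3.052 m/s
Re = VD/ν = 3.052·0.409/1.18×10^-6 = 1.06×10^6 → turbulent
ε/D = 0.058/409 = 1.42×10^-4
Swamee-Jain: f = 0.01403
h_f = f(L/D)V²/(2g) = 0.01403·(788/0.409)·3.052²/(2·9.81) = 12.83 m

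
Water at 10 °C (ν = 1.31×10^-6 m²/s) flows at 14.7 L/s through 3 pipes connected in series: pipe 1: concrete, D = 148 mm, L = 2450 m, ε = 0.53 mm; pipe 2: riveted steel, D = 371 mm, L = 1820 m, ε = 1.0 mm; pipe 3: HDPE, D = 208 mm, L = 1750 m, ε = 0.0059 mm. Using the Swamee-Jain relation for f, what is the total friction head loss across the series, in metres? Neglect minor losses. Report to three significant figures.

Pipe 1: V = 0.8545 m/s, Re = 9.65×10^4, ε/D = 0.00358, f = 0.02898, h_1 = f(L/D)V²/2g = 17.85 m
Pipe 2: V = 0.1360 m/s, Re = 3.85×10^4, ε/D = 0.00270, f = 0.02899, h_2 = f(L/D)V²/2g = 0.1340 m
Pipe 3: V = 0.4326 m/s, Re = 6.87×10^4, ε/D = 2.84×10^-5, f = 0.01949, h_3 = f(L/D)V²/2g = 1.564 m
Series → Q common, losses add: H = Σh = 19.55 m

H ≈ 19.5 m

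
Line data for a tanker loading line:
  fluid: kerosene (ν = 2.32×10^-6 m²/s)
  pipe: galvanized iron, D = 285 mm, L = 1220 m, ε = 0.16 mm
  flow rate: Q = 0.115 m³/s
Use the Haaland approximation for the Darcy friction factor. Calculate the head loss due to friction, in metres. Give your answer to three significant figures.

V = 4Q/(πD²) = 4·0.115/(π·0.285²) = 1.803 m/s
Re = VD/ν = 1.803·0.285/2.32×10^-6 = 2.21×10^5 → turbulent
ε/D = 0.16/285 = 5.61×10^-4
Haaland: f = 0.01880
h_f = f(L/D)V²/(2g) = 0.01880·(1220/0.285)·1.803²/(2·9.81) = 13.33 m

h_f ≈ 13.3 m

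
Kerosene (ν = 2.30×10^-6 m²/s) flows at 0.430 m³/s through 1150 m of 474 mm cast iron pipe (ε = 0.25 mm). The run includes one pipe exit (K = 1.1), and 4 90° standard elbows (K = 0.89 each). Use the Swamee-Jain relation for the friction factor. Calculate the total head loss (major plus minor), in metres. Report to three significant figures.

H_L ≈ 14.6 m

V = 4Q/(πD²) = 2.437 m/s; V²/2g = 0.3027 m
Re = 5.02×10^5, ε/D = 5.27×10^-4 → f = 0.01794 (Swamee-Jain)
Major: h_f = f(L/D)·V²/2g = 0.01794·2426·0.3027 = 13.17 m
Minor: ΣK = 4.66; h_m = ΣK·V²/2g = 1.410 m
Total H_L = 13.17 + 1.410 = 14.59 m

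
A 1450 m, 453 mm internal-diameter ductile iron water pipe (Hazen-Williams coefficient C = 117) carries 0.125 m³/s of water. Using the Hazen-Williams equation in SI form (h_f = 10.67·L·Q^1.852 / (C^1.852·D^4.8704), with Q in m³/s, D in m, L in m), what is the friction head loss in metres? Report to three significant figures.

h_f ≈ 2.30 m

h_f = 10.67·1450·0.125^1.852 / (117^1.852·0.453^4.8704) = 2.300 m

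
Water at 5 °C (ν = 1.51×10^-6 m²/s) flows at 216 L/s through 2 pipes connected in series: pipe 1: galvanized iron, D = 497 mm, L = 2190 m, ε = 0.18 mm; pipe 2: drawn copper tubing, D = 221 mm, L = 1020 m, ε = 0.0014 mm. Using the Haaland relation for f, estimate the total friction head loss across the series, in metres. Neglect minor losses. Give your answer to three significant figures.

H ≈ 94.7 m

Pipe 1: V = 1.113 m/s, Re = 3.66×10^5, ε/D = 3.62×10^-4, f = 0.01696, h_1 = f(L/D)V²/2g = 4.723 m
Pipe 2: V = 5.631 m/s, Re = 8.24×10^5, ε/D = 6.33×10^-6, f = 0.01207, h_2 = f(L/D)V²/2g = 90.02 m
Series → Q common, losses add: H = Σh = 94.74 m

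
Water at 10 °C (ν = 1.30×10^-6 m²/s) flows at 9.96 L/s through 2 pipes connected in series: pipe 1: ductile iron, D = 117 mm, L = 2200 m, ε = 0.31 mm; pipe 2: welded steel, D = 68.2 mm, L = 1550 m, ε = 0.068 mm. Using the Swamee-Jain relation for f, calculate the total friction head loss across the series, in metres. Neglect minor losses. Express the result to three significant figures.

Pipe 1: V = 0.9264 m/s, Re = 8.34×10^4, ε/D = 0.00265, f = 0.02720, h_1 = f(L/D)V²/2g = 22.37 m
Pipe 2: V = 2.726 m/s, Re = 1.43×10^5, ε/D = 9.97×10^-4, f = 0.02167, h_2 = f(L/D)V²/2g = 186.6 m
Series → Q common, losses add: H = Σh = 208.9 m

H ≈ 209 m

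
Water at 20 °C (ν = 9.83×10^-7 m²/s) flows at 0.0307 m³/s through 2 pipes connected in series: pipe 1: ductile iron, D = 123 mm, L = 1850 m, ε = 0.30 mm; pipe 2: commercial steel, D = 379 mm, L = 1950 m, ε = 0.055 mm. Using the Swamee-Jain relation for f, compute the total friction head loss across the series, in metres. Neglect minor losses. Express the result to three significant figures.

H ≈ 130 m

Pipe 1: V = 2.584 m/s, Re = 3.23×10^5, ε/D = 0.00244, f = 0.02534, h_1 = f(L/D)V²/2g = 129.7 m
Pipe 2: V = 0.2721 m/s, Re = 1.05×10^5, ε/D = 1.45×10^-4, f = 0.01855, h_2 = f(L/D)V²/2g = 0.3602 m
Series → Q common, losses add: H = Σh = 130.0 m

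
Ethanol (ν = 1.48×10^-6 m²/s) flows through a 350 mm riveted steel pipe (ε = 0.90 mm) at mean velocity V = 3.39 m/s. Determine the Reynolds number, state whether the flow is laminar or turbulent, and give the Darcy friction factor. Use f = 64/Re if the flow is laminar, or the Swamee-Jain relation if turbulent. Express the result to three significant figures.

Re ≈ 8.02×10^5; turbulent; f ≈ 0.0253

Re = VD/ν = 3.390·0.350/1.48×10^-6 = 8.02×10^5
Re > 4000 → turbulent; ε/D = 0.00257
Swamee-Jain: f = 0.02534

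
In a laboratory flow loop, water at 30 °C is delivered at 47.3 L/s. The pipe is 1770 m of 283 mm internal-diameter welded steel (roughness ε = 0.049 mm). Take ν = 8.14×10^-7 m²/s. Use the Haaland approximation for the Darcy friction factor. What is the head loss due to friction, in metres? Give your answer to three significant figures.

h_f ≈ 2.90 m

V = 4Q/(πD²) = 4·0.0473/(π·0.283²) = 0.7520 m/s
Re = VD/ν = 0.7520·0.283/8.14×10^-7 = 2.61×10^5 → turbulent
ε/D = 0.049/283 = 1.73×10^-4
Haaland: f = 0.01611
h_f = f(L/D)V²/(2g) = 0.01611·(1770/0.283)·0.7520²/(2·9.81) = 2.905 m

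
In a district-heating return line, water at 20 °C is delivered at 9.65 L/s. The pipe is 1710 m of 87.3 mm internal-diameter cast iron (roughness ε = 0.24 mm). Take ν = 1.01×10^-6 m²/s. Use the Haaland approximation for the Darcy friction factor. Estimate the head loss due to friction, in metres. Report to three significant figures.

h_f ≈ 68.7 m

V = 4Q/(πD²) = 4·0.00965/(π·0.0873²) = 1.612 m/s
Re = VD/ν = 1.612·0.0873/1.01×10^-6 = 1.39×10^5 → turbulent
ε/D = 0.24/87.3 = 0.00275
Haaland: f = 0.02649
h_f = f(L/D)V²/(2g) = 0.02649·(1710/0.0873)·1.612²/(2·9.81) = 68.73 m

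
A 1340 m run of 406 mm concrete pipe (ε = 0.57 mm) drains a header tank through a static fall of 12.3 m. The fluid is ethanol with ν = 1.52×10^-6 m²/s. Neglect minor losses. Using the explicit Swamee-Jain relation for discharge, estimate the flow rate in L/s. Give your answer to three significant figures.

Swamee-Jain (Type II): Q = -0.965·√(gD⁵h_f/L)·ln[ε/(3.7D) + √(3.17ν²L/(gD³h_f))]
√(gD⁵h_f/L) = √(9.81·0.406⁵·12.3/1340) = 0.03152
ε/(3.7D) = 3.79×10^-4; √(3.17ν²L/(gD³h_f)) = 3.49×10^-5
Q = -0.965·0.03152·ln(4.143×10^-4) = 0.2369 m³/s
Check: V = 1.83 m/s, Re = 4.89×10^5, f = 0.02196, h_f = 12.4 m ≈ 12.3 m ✓

Q ≈ 237 L/s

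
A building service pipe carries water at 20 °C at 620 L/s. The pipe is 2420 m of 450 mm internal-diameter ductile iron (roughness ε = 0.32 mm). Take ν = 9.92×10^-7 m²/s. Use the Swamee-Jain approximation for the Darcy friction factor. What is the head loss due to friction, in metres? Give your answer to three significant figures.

V = 4Q/(πD²) = 4·0.620/(π·0.450²) = 3.898 m/s
Re = VD/ν = 3.898·0.450/9.92×10^-7 = 1.77×10^6 → turbulent
ε/D = 0.32/450 = 7.11×10^-4
Swamee-Jain: f = 0.01840
h_f = f(L/D)V²/(2g) = 0.01840·(2420/0.450)·3.898²/(2·9.81) = 76.63 m

h_f ≈ 76.6 m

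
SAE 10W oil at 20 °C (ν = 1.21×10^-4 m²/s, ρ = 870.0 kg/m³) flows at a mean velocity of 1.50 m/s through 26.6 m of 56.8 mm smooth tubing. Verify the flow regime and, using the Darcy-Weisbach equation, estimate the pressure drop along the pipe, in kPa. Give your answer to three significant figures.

Δp ≈ 41.7 kPa

Re = VD/ν = 1.50·0.05680/1.21×10^-4 = 704 → laminar (Re < 2300)
f = 64/Re = 0.09089
h_f = f(L/D)V²/(2g) = 0.09089·(26.6/0.05680)·1.50²/(2·9.81) = 4.881 m
Δp = ρg·h_f = 870.0·9.81·4.881 = 41.66 kPa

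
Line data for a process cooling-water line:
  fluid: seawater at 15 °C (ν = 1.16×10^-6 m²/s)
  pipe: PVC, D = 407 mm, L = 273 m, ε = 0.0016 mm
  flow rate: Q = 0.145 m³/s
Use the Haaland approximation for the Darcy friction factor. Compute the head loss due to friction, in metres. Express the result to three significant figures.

V = 4Q/(πD²) = 4·0.145/(π·0.407²) = 1.115 m/s
Re = VD/ν = 1.115·0.407/1.16×10^-6 = 3.91×10^5 → turbulent
ε/D = 0.0016/407 = 3.93×10^-6
Haaland: f = 0.01369
h_f = f(L/D)V²/(2g) = 0.01369·(273/0.407)·1.115²/(2·9.81) = 0.5815 m

h_f ≈ 0.581 m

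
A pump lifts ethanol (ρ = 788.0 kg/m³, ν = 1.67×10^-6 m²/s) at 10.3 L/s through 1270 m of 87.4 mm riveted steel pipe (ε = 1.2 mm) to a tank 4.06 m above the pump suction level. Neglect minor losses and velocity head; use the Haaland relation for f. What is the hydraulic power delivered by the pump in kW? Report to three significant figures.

P_hyd ≈ 7.78 kW

V = 4Q/(πD²) = 1.717 m/s; Re = 8.99×10^4; ε/D = 0.0137; f = 0.04292
h_f = f(L/D)V²/2g = 93.70 m
Total head H = z + h_f = 4.06 + 93.70 = 97.76 m
P_hyd = ρgQH = 788.0·9.81·0.0103·97.76 = 7.783 kW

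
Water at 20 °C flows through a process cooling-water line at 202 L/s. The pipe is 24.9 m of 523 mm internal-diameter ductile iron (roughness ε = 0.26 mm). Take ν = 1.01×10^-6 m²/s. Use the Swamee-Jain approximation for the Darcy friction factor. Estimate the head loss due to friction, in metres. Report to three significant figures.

V = 4Q/(πD²) = 4·0.202/(π·0.523²) = 0.9403 m/s
Re = VD/ν = 0.9403·0.523/1.01×10^-6 = 4.87×10^5 → turbulent
ε/D = 0.26/523 = 4.97×10^-4
Swamee-Jain: f = 0.01778
h_f = f(L/D)V²/(2g) = 0.01778·(24.9/0.523)·0.9403²/(2·9.81) = 0.03815 m

h_f ≈ 0.0382 m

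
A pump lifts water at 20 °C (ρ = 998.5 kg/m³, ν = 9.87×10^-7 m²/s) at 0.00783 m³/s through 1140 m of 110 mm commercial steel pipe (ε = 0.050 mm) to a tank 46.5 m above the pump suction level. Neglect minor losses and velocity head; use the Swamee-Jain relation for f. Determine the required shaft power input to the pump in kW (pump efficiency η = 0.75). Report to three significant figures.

P_shaft ≈ 5.51 kW

V = 4Q/(πD²) = 0.8239 m/s; Re = 9.18×10^4; ε/D = 4.55×10^-4; f = 0.02045
h_f = f(L/D)V²/2g = 7.333 m
Total head H = z + h_f = 46.5 + 7.333 = 53.83 m
P_hyd = ρgQH = 998.5·9.81·0.00783·53.83 = 4.129 kW
P_shaft = P_hyd/η = 4.129/0.75 = 5.505 kW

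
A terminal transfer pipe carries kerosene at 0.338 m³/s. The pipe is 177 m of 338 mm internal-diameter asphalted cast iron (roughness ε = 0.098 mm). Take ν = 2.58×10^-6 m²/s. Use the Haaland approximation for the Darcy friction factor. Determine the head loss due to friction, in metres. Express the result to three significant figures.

h_f ≈ 6.09 m

V = 4Q/(πD²) = 4·0.338/(π·0.338²) = 3.767 m/s
Re = VD/ν = 3.767·0.338/2.58×10^-6 = 4.94×10^5 → turbulent
ε/D = 0.098/338 = 2.90×10^-4
Haaland: f = 0.01609
h_f = f(L/D)V²/(2g) = 0.01609·(177/0.338)·3.767²/(2·9.81) = 6.093 m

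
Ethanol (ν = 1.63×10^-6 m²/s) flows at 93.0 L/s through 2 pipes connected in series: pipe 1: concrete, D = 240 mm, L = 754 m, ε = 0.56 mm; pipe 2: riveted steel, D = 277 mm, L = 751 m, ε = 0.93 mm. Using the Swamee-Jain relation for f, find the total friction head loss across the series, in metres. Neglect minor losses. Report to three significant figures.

H ≈ 26.1 m

Pipe 1: V = 2.056 m/s, Re = 3.03×10^5, ε/D = 0.00233, f = 0.02509, h_1 = f(L/D)V²/2g = 16.98 m
Pipe 2: V = 1.543 m/s, Re = 2.62×10^5, ε/D = 0.00336, f = 0.02765, h_2 = f(L/D)V²/2g = 9.098 m
Series → Q common, losses add: H = Σh = 26.08 m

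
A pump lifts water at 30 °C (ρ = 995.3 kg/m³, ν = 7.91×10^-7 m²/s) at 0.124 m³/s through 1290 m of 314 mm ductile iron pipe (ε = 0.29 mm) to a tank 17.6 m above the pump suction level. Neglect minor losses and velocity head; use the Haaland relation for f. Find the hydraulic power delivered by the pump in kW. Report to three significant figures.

P_hyd ≈ 34.1 kW

V = 4Q/(πD²) = 1.601 m/s; Re = 6.36×10^5; ε/D = 9.24×10^-4; f = 0.01974
h_f = f(L/D)V²/2g = 10.60 m
Total head H = z + h_f = 17.6 + 10.60 = 28.20 m
P_hyd = ρgQH = 995.3·9.81·0.124·28.20 = 34.14 kW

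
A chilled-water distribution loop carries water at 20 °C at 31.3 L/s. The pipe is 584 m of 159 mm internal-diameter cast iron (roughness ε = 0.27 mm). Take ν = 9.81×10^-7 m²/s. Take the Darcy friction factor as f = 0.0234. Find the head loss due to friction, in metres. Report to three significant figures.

V = 4Q/(πD²) = 4·0.0313/(π·0.159²) = 1.576 m/s
h_f = f(L/D)V²/(2g) = 0.02340·(584/0.159)·1.576²/(2·9.81) = 10.89 m

h_f ≈ 10.9 m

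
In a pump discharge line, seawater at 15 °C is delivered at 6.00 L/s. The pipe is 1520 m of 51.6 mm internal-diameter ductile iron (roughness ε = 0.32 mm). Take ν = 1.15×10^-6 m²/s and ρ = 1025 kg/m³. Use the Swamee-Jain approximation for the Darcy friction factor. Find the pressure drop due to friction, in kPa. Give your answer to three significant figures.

V = 4Q/(πD²) = 4·0.00600/(π·0.0516²) = 2.869 m/s
Re = VD/ν = 2.869·0.0516/1.15×10^-6 = 1.29×10^5 → turbulent
ε/D = 0.32/51.6 = 0.00620
Swamee-Jain: f = 0.03331
h_f = f(L/D)V²/(2g) = 0.03331·(1520/0.0516)·2.869²/(2·9.81) = 411.7 m
Δp = ρg·h_f = 1025·9.81·411.7 = 4139 kPa

Δp ≈ 4140 kPa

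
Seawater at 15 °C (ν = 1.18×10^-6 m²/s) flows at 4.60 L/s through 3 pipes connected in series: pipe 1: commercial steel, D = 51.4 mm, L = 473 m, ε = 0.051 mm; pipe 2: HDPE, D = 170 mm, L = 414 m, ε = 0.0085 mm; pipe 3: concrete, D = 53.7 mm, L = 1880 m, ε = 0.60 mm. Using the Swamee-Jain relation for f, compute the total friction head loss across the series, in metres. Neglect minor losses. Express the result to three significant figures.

H ≈ 348 m

Pipe 1: V = 2.217 m/s, Re = 9.66×10^4, ε/D = 9.92×10^-4, f = 0.02239, h_1 = f(L/D)V²/2g = 51.61 m
Pipe 2: V = 0.2027 m/s, Re = 2.92×10^4, ε/D = 5.00×10^-5, f = 0.02368, h_2 = f(L/D)V²/2g = 0.1207 m
Pipe 3: V = 2.031 m/s, Re = 9.24×10^4, ε/D = 0.0112, f = 0.04023, h_3 = f(L/D)V²/2g = 296.1 m
Series → Q common, losses add: H = Σh = 347.8 m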